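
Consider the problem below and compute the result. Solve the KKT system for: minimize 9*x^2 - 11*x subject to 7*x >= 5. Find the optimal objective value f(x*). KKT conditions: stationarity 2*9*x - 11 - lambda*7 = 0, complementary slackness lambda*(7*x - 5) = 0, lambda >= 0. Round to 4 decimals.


Step 1: Try lambda = 0 (constraint inactive).
x_unc = 11/(2*9) = 0.6111
Check: 7*0.6111 = 4.2777 < 5 -- violated!
Step 2: Constraint must be active: 7*x = 5
x* = 5/7 = 0.7143 (rounded; the exact value 5/7 is used below)
lambda = (2*9*(5/7) - 11)/7 = 0.2653
Step 3: Compute optimal value.
f(x*) = 9*(5/7)^2 - 11*(5/7) = -3.2653


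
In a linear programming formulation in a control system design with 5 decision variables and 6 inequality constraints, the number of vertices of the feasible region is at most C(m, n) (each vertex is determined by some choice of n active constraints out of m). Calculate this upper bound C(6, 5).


Each vertex corresponds to some choice of n active constraints out of m, so the number of vertices is at most C(m, n) = m! / (n!(m-n)!).
m = 6, n = 5
Numerator: 6 * 5 * 4 * 3 * 2
Denominator: 5! = 120
C(6, 5) = 6


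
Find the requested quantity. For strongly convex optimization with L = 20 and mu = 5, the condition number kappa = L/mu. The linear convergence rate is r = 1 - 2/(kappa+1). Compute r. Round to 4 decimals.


Step 1: Compute the condition number.
kappa = L/mu = 20/5 = 4.0
Step 2: Compute the convergence rate.
r = 1 - 2/(kappa + 1) = 1 - 2*mu/(L + mu) = (L - mu)/(L + mu) = 15/25 = 0.6


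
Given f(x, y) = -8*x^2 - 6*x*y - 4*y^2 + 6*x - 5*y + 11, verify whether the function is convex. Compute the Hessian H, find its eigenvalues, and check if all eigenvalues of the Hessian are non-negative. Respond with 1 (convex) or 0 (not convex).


The Hessian of f(x,y) = -8*x^2 - 6*x*y - 4*y^2 + 6*x - 5*y + 11 is:
H = [[-16, -6], [-6, -8]]
Trace = -16 - 8 = -24
Determinant = -16*-8 - (-6)^2 = 92
Discriminant = (-24)^2 - 4*92 = 208.0
Eigenvalues: lambda_1 = -19.2111, lambda_2 = -4.7889
The function is not convex.

0


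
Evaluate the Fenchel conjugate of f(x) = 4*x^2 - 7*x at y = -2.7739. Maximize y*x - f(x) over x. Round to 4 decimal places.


f*(y) = sup_x {y*x - a*x^2 - b*x} = sup_x {(y-b)*x - a*x^2}
FOC: (y - b) - 2a*x = 0 => x* = (y - b)/(2a)
x* = (-2.7739 + 7)/(2*4) = 0.5283
f*(-2.7739) = (y-b)^2/(4a) = (-2.7739 + 7)^2/(4*4)
= 17.8599/16 = 1.1162


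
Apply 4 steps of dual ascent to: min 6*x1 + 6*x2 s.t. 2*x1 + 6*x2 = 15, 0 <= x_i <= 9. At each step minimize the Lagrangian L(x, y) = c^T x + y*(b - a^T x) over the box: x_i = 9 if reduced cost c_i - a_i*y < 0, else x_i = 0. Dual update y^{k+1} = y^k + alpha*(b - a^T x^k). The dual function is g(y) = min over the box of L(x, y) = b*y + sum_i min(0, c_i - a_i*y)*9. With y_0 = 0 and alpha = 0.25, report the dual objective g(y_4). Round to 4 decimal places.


Dual ascent for LP: min 6*x1 + 6*x2, 2*x1 + 6*x2 = 15, 0 <= x_i <= 9
Step 1: y^k = 0.0, reduced costs: (6.0, 6.0)
  x^k = (0.0, 0.0), subgradient = b - a^T x = 15.0
  y^{k+1} = 0.0 + 0.25*15.0 = 3.75
Step 2: y^k = 3.75, reduced costs: (-1.5, -16.5)
  x^k = (9.0, 9.0), subgradient = b - a^T x = -57.0
  y^{k+1} = 3.75 + 0.25*-57.0 = -10.5
Step 3: y^k = -10.5, reduced costs: (27.0, 69.0)
  x^k = (0.0, 0.0), subgradient = b - a^T x = 15.0
  y^{k+1} = -10.5 + 0.25*15.0 = -6.75
Step 4: y^k = -6.75, reduced costs: (19.5, 46.5)
  x^k = (0.0, 0.0), subgradient = b - a^T x = 15.0
  y^{k+1} = -6.75 + 0.25*15.0 = -3.0
Dual objective at y_4 = -3.0: reduced costs (12.0, 24.0), box minimizer x = (0.0, 0.0)
g(y_4) = b*y + (c1 - a1*y)*x1 + (c2 - a2*y)*x2 = 15*(-3.0) + 12.0*0.0 + 24.0*0.0 = -45.0 + 0.0 + 0.0 = -45.0


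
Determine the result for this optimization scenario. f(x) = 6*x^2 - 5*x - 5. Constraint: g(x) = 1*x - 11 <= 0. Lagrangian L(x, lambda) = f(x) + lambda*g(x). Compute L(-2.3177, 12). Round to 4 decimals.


Step 1: Evaluate f(x).
f(-2.3177) = 6*(-2.3177)^2 - 5*(-2.3177) - 5 = 38.8189
Step 2: Evaluate g(x).
g(-2.3177) = 1*-2.3177 - 11 = -13.3177
Step 3: Compute Lagrangian.
L = 38.8189 + 12*-13.3177 = -120.9935


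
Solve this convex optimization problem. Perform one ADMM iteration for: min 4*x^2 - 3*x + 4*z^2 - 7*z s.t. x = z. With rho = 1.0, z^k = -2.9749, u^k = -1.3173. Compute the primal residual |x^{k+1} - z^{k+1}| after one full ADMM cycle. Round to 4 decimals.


ADMM iteration with rho = 1.0, z^k = -2.9749, u^k = -1.3173
Step 1: x-update.
Minimize 4*x^2 - 3*x + (1.0/2)*(x + 2.9749 - 1.3173)^2
FOC: (2*4 + 1.0)*x = 3 + 1.0*(-2.9749 + 1.3173)
x^{k+1} = 0.1492
Step 2: z-update.
Minimize 4*z^2 - 7*z + (1.0/2)*(0.1492 - z - 1.3173)^2
FOC: (2*4 + 1.0)*z = 7 + 1.0*(0.1492 - 1.3173)
z^{k+1} = 0.648
Step 3: u-update.
u^{k+1} = -1.3173 + 0.1492 - 0.648 = -1.8161
Step 4: Primal residual = |0.1492 - 0.648| = 0.4988


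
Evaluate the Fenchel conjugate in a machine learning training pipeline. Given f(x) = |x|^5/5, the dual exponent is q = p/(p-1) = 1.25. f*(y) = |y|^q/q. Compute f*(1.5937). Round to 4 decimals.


The conjugate exponent q satisfies 1/p + 1/q = 1.
p = 5, so q = 5/(5 - 1) = 1.25
|y|^q = 1.5937^1.25 = 1.7906
f*(1.5937) = 1.7906 / 1.25 = 1.4325


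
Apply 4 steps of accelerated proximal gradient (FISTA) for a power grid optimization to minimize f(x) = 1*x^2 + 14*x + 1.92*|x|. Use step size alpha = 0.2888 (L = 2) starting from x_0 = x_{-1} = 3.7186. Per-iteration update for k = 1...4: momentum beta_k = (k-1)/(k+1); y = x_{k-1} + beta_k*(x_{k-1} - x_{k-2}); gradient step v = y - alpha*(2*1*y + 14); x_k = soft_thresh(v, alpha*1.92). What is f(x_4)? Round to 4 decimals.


FISTA on f(x) = 1*x^2 + 14*x + 1.92*|x|
L = 2, alpha = 0.2888
Iteration 1: beta = 0.0, y = 3.7186 + 0.0*(3.7186 - 3.7186) = 3.7186
  grad(y) = 21.4372, v = y - alpha*grad = -2.4725
  prox(v) = soft_thresh(-2.4725, 0.5545) = -1.918
Iteration 2: beta = 0.3333, y = -1.918 + 0.3333*(-1.918 - 3.7186) = -3.7968
  grad(y) = 6.4064, v = y - alpha*grad = -5.647
  prox(v) = soft_thresh(-5.647, 0.5545) = -5.0925
Iteration 3: beta = 0.5, y = -5.0925 + 0.5*(-5.0925 + 1.918) = -6.6797
  grad(y) = 0.6405, v = y - alpha*grad = -6.8647
  prox(v) = soft_thresh(-6.8647, 0.5545) = -6.3102
Iteration 4: beta = 0.6, y = -6.3102 + 0.6*(-6.3102 + 5.0925) = -7.0409
  grad(y) = -0.0817, v = y - alpha*grad = -7.0173
  prox(v) = soft_thresh(-7.0173, 0.5545) = -6.4628
f(x_4) = 1*(-6.4628)^2 + 14*(-6.4628) + 1.92*|-6.4628| = -36.3029


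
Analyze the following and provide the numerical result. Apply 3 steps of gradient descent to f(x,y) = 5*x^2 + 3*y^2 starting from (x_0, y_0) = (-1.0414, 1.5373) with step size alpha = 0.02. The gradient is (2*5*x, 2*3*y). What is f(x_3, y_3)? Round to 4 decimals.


Gradient descent on f(x,y) = 5*x^2 + 3*y^2.
Starting point: (-1.0414, 1.5373), alpha = 0.02
Step 1: grad_x = 2*5*-1.0414 = -10.414, grad_y = 2*3*1.5373 = 9.2238
  x_1 = -1.0414 - 0.02*-10.414 = -0.8331
  y_1 = 1.5373 - 0.02*9.2238 = 1.3528
Step 2: grad_x = 2*5*-0.8331 = -8.3312, grad_y = 2*3*1.3528 = 8.1169
  x_2 = -0.8331 - 0.02*-8.3312 = -0.6665
  y_2 = 1.3528 - 0.02*8.1169 = 1.1905
Step 3: grad_x = 2*5*-0.6665 = -6.665, grad_y = 2*3*1.1905 = 7.1429
  x_3 = -0.6665 - 0.02*-6.665 = -0.5332
  y_3 = 1.1905 - 0.02*7.1429 = 1.0476
f(-0.5332, 1.0476) = 5*(-0.5332)^2 + 3*1.0476^2 = 4.7141


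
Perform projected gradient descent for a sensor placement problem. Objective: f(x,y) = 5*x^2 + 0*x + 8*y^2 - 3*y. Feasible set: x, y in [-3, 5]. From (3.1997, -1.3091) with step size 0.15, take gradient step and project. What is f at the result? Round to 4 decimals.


Step 1: Compute gradient at (3.1997, -1.3091).
grad_x = 2*5*3.1997 + 0 = 31.997
grad_y = 2*8*-1.3091 - 3 = -23.9456
Step 2: Gradient step.
x_raw = 3.1997 - 0.15*31.997 = -1.5999
y_raw = -1.3091 - 0.15*-23.9456 = 2.2827
Step 3: Project onto [-3, 5].
x_proj = clip(-1.5999) = -1.5999
y_proj = clip(2.2827) = 2.2827
Step 4: Evaluate f.
f(-1.5999, 2.2827) = 47.6366


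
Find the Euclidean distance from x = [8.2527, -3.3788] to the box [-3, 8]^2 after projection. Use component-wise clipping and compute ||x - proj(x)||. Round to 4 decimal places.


Project each component onto [-3, 8].
clip(8.2527) = 8.0, clip(-3.3788) = -3.0
Projection = [8.0, -3.0]
Squared diffs: [0.0639, 0.1435]
Distance = sqrt(0.2074) = 0.4554


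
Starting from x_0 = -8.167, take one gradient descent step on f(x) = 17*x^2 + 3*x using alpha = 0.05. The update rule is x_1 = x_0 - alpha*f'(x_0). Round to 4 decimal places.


We compute the gradient at x_0 and apply the update.
f'(x) = 34*x + 3
f'(-8.167) = 34*-8.167 + 3 = -274.678
x_1 = -8.167 - 0.05*-274.678 = 5.5669


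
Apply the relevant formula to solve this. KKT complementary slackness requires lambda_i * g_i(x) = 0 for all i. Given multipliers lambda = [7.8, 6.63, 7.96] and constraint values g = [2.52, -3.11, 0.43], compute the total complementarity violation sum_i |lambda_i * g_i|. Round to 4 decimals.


KKT complementary slackness check:
lambda_1 * g_1 = 7.8 * 2.52 = 19.656
lambda_2 * g_2 = 6.63 * -3.11 = -20.6193
lambda_3 * g_3 = 7.96 * 0.43 = 3.4228
Total violation = 19.656 + 20.6193 + 3.4228 = 43.6981


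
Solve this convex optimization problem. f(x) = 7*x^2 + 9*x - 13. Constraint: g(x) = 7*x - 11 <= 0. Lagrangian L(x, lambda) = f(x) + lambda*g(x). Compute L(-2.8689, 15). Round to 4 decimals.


Step 1: Evaluate f(x).
f(-2.8689) = 7*(-2.8689)^2 + 9*(-2.8689) - 13 = 18.794
Step 2: Evaluate g(x).
g(-2.8689) = 7*-2.8689 - 11 = -31.0823
Step 3: Compute Lagrangian.
L = 18.794 + 15*-31.0823 = -447.4405


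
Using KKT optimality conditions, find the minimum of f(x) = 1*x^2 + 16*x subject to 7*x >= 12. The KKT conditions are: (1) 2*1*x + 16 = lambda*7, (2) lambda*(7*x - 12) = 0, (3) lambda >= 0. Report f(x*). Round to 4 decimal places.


Step 1: Try lambda = 0 (constraint inactive).
x_unc = -16/(2*1) = -8.0
Check: 7*-8.0 = -56.0 < 12 -- violated!
Step 2: Constraint must be active: 7*x = 12
x* = 12/7 = 1.7143 (rounded; the exact value 12/7 is used below)
lambda = (2*1*(12/7) + 16)/7 = 2.7755
Step 3: Compute optimal value.
f(x*) = 1*(12/7)^2 + 16*(12/7) = 30.3673


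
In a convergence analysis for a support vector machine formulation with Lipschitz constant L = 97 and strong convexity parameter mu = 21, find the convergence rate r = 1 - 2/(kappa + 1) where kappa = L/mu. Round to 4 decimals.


Step 1: Compute the condition number.
kappa = L/mu = 97/21 = 4.619
Step 2: Compute the convergence rate.
r = 1 - 2/(kappa + 1) = 1 - 2*mu/(L + mu) = (L - mu)/(L + mu) = 76/118 = 0.6441


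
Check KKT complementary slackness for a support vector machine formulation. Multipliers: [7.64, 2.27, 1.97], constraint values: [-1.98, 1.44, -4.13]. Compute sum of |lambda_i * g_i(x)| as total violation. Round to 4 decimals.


KKT complementary slackness check:
lambda_1 * g_1 = 7.64 * -1.98 = -15.1272
lambda_2 * g_2 = 2.27 * 1.44 = 3.2688
lambda_3 * g_3 = 1.97 * -4.13 = -8.1361
Total violation = 15.1272 + 3.2688 + 8.1361 = 26.5321


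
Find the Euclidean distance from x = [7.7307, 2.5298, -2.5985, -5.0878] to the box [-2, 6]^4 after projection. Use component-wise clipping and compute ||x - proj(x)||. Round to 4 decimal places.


Project each component onto [-2, 6].
clip(7.7307) = 6.0, clip(2.5298) = 2.5298, clip(-2.5985) = -2.0, clip(-5.0878) = -2.0
Projection = [6.0, 2.5298, -2.0, -2.0]
Squared diffs: [2.9953, 0.0, 0.3582, 9.5345]
Distance = sqrt(12.888) = 3.59


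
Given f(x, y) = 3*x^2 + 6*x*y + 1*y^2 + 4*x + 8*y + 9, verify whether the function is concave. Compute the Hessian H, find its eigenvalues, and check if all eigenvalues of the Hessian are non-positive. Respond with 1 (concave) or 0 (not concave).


The Hessian of f(x,y) = 3*x^2 + 6*x*y + 1*y^2 + 4*x + 8*y + 9 is:
H = [[6, 6], [6, 2]]
Trace = 6 + 2 = 8
Determinant = 6*2 - (6)^2 = -24
Discriminant = (8)^2 - 4*-24 = 160.0
Eigenvalues: lambda_1 = -2.3246, lambda_2 = 10.3246
The function is not concave.

0


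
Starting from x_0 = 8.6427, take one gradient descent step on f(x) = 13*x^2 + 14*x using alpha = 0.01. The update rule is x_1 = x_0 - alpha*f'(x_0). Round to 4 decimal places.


We compute the gradient at x_0 and apply the update.
f'(x) = 26*x + 14
f'(8.6427) = 26*8.6427 + 14 = 238.7102
x_1 = 8.6427 - 0.01*238.7102 = 6.2556


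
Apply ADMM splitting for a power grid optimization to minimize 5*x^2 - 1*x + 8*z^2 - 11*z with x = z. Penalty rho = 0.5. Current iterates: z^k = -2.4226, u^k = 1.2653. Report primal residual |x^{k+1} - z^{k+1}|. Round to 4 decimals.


ADMM iteration with rho = 0.5, z^k = -2.4226, u^k = 1.2653
Step 1: x-update.
Minimize 5*x^2 - 1*x + (0.5/2)*(x + 2.4226 + 1.2653)^2
FOC: (2*5 + 0.5)*x = 1 + 0.5*(-2.4226 - 1.2653)
x^{k+1} = -0.0804
Step 2: z-update.
Minimize 8*z^2 - 11*z + (0.5/2)*(-0.0804 - z + 1.2653)^2
FOC: (2*8 + 0.5)*z = 11 + 0.5*(-0.0804 + 1.2653)
z^{k+1} = 0.7026
Step 3: u-update.
u^{k+1} = 1.2653 - 0.0804 - 0.7026 = 0.4824
Step 4: Primal residual = |-0.0804 - 0.7026| = 0.7829


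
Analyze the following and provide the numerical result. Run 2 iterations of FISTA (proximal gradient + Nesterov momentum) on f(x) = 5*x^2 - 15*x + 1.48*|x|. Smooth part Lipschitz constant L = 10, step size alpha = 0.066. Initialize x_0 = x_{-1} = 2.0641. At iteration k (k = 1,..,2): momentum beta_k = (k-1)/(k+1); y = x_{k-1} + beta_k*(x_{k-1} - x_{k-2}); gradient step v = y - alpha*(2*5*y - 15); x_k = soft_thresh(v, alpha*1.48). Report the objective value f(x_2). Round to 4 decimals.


FISTA on f(x) = 5*x^2 - 15*x + 1.48*|x|
L = 10, alpha = 0.066
Iteration 1: beta = 0.0, y = 2.0641 + 0.0*(2.0641 - 2.0641) = 2.0641
  grad(y) = 5.641, v = y - alpha*grad = 1.6918
  prox(v) = soft_thresh(1.6918, 0.0977) = 1.5941
Iteration 2: beta = 0.3333, y = 1.5941 + 0.3333*(1.5941 - 2.0641) = 1.4375
  grad(y) = -0.6255, v = y - alpha*grad = 1.4787
  prox(v) = soft_thresh(1.4787, 0.0977) = 1.3811
f(x_2) = 5*1.3811^2 - 15*1.3811 + 1.48*|1.3811| = -9.1353


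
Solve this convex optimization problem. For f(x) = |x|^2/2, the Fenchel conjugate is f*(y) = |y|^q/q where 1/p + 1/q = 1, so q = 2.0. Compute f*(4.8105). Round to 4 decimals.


The conjugate exponent q satisfies 1/p + 1/q = 1.
p = 2, so q = 2/(2 - 1) = 2.0
|y|^q = 4.8105^2.0 = 23.1409
f*(4.8105) = 23.1409 / 2.0 = 11.5705


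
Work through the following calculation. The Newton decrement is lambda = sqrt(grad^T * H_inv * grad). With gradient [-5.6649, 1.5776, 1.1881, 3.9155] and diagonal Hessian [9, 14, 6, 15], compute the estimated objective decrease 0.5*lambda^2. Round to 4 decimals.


Step 1: H is diagonal, so H^(-1) * g = [-0.6294, 0.1127, 0.198, 0.261].
Step 2: g^T H^(-1) g = sum_i g_i^2 / H_ii
  = (-5.6649)^2/9 + (1.5776)^2/14 + (1.1881)^2/6 + (3.9155)^2/15
  = 3.5657 + 0.1778 + 0.2353 + 1.0221 = 5.0008
Step 3: Objective decrease = 0.5 * g^T H^(-1) g = 2.5004


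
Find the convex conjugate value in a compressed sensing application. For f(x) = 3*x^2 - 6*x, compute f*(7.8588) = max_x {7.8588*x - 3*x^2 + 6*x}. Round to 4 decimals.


f*(y) = sup_x {y*x - a*x^2 - b*x} = sup_x {(y-b)*x - a*x^2}
FOC: (y - b) - 2a*x = 0 => x* = (y - b)/(2a)
x* = (7.8588 + 6)/(2*3) = 2.3098
f*(7.8588) = (y-b)^2/(4a) = (7.8588 + 6)^2/(4*3)
= 192.0663/12 = 16.0055


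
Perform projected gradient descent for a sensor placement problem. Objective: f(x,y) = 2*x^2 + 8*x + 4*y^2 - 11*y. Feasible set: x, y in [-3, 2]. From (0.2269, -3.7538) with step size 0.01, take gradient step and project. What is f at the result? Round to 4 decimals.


Step 1: Compute gradient at (0.2269, -3.7538).
grad_x = 2*2*0.2269 + 8 = 8.9076
grad_y = 2*4*-3.7538 - 11 = -41.0304
Step 2: Gradient step.
x_raw = 0.2269 - 0.01*8.9076 = 0.1378
y_raw = -3.7538 - 0.01*-41.0304 = -3.3435
Step 3: Project onto [-3, 2].
x_proj = clip(0.1378) = 0.1378
y_proj = clip(-3.3435) = -3.0
Step 4: Evaluate f.
f(0.1378, -3.0) = 70.1406


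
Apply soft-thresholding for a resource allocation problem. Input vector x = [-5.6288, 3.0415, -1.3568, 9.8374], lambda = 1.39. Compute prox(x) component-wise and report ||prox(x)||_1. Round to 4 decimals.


Soft-thresholding with lambda = 1.39:
prox(-5.6288) = sign(-5.6288)*max(|-5.6288| - 1.39, 0) = -4.2388
prox(3.0415) = sign(3.0415)*max(|3.0415| - 1.39, 0) = 1.6515
prox(-1.3568) = sign(-1.3568)*max(|-1.3568| - 1.39, 0) = 0.0
prox(9.8374) = sign(9.8374)*max(|9.8374| - 1.39, 0) = 8.4474
prox(x) = [-4.2388, 1.6515, 0.0, 8.4474]
||prox(x)||_1 = 4.2388 + 1.6515 + 0.0 + 8.4474 = 14.3377


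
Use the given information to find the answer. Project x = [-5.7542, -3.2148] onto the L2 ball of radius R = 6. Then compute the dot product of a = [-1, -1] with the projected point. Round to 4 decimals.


Step 1: Compute ||x|| (intermediates to 6 decimals).
||x|| = sqrt((-5.7542)^2 + (-3.2148)^2) = 6.59134
Step 2: Project.
Since ||x|| > R, scale = R/||x|| = 6/6.59134 = 0.910285, proj(x) = scale * x
proj(x) = [-5.237962, -2.926384]
Step 3: Dot product.
a^T * proj(x) = -1*(-5.237962) - 1*(-2.926384) = 8.1643


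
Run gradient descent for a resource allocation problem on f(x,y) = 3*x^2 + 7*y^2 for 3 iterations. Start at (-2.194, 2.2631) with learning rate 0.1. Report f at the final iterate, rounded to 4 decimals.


Gradient descent on f(x,y) = 3*x^2 + 7*y^2.
Starting point: (-2.194, 2.2631), alpha = 0.1
Step 1: grad_x = 2*3*-2.194 = -13.164, grad_y = 2*7*2.2631 = 31.6834
  x_1 = -2.194 - 0.1*-13.164 = -0.8776
  y_1 = 2.2631 - 0.1*31.6834 = -0.9052
Step 2: grad_x = 2*3*-0.8776 = -5.2656, grad_y = 2*7*-0.9052 = -12.6734
  x_2 = -0.8776 - 0.1*-5.2656 = -0.351
  y_2 = -0.9052 - 0.1*-12.6734 = 0.3621
Step 3: grad_x = 2*3*-0.351 = -2.1062, grad_y = 2*7*0.3621 = 5.0693
  x_3 = -0.351 - 0.1*-2.1062 = -0.1404
  y_3 = 0.3621 - 0.1*5.0693 = -0.1448
f(-0.1404, -0.1448) = 3*(-0.1404)^2 + 7*(-0.1448)^2 = 0.206


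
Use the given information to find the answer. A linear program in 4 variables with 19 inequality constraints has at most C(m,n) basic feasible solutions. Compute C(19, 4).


Each vertex corresponds to some choice of n active constraints out of m, so the number of vertices is at most C(m, n) = m! / (n!(m-n)!).
m = 19, n = 4
Numerator: 19 * 18 * 17 * 16
Denominator: 4! = 24
C(19, 4) = 3876


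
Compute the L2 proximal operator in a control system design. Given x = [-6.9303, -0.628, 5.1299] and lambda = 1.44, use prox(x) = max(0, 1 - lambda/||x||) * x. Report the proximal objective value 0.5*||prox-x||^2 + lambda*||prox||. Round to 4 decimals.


Step 1: Compute ||x||.
||x|| = 8.6452
Step 2: Compute scaling factor.
scale = max(0, 1 - 1.44/8.6452) = 0.8334
Step 3: prox(x) = [-5.7759, -0.5234, 4.2754]
||prox(x)|| = 7.2052
Step 4: Proximal objective.
0.5*||prox-x||^2 = 1.0368
lambda*||prox|| = 10.3755
Total = 11.4123


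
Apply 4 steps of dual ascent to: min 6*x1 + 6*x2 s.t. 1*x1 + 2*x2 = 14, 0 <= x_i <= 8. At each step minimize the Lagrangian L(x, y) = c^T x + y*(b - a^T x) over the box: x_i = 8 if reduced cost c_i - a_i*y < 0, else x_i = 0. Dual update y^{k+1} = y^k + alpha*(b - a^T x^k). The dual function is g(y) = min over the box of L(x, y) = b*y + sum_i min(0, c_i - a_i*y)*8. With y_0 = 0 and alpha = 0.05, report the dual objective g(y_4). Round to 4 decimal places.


Dual ascent for LP: min 6*x1 + 6*x2, 1*x1 + 2*x2 = 14, 0 <= x_i <= 8
Step 1: y^k = 0.0, reduced costs: (6.0, 6.0)
  x^k = (0.0, 0.0), subgradient = b - a^T x = 14.0
  y^{k+1} = 0.0 + 0.05*14.0 = 0.7
Step 2: y^k = 0.7, reduced costs: (5.3, 4.6)
  x^k = (0.0, 0.0), subgradient = b - a^T x = 14.0
  y^{k+1} = 0.7 + 0.05*14.0 = 1.4
Step 3: y^k = 1.4, reduced costs: (4.6, 3.2)
  x^k = (0.0, 0.0), subgradient = b - a^T x = 14.0
  y^{k+1} = 1.4 + 0.05*14.0 = 2.1
Step 4: y^k = 2.1, reduced costs: (3.9, 1.8)
  x^k = (0.0, 0.0), subgradient = b - a^T x = 14.0
  y^{k+1} = 2.1 + 0.05*14.0 = 2.8
Dual objective at y_4 = 2.8: reduced costs (3.2, 0.4), box minimizer x = (0.0, 0.0)
g(y_4) = b*y + (c1 - a1*y)*x1 + (c2 - a2*y)*x2 = 14*2.8 + 3.2*0.0 + 0.4*0.0 = 39.2 + 0.0 + 0.0 = 39.2


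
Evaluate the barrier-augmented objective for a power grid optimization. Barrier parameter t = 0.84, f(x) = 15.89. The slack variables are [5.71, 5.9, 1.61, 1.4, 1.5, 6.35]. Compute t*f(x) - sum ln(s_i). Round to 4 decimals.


Step 1: Compute log-barrier.
ln values: [1.7422, 1.775, 0.4762, 0.3365, 0.4055, 1.8485]
phi = -(1.7422 + 1.775 + 0.4762 + 0.3365 + 0.4055 + 1.8485) = -6.5838
Step 2: Compute augmented objective.
t*f(x) = 0.84*15.89 = 13.3476
Total = 13.3476 - 6.5838 = 6.7638


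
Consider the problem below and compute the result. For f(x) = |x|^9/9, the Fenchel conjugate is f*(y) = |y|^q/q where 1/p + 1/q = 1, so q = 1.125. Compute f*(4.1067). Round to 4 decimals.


The conjugate exponent q satisfies 1/p + 1/q = 1.
p = 9, so q = 9/(9 - 1) = 1.125
|y|^q = 4.1067^1.125 = 4.8998
f*(4.1067) = 4.8998 / 1.125 = 4.3554


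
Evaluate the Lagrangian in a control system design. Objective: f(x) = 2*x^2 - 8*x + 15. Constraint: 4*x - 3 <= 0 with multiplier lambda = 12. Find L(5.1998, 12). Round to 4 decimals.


Step 1: Evaluate f(x).
f(5.1998) = 2*5.1998^2 - 8*5.1998 + 15 = 27.4774
Step 2: Evaluate g(x).
g(5.1998) = 4*5.1998 - 3 = 17.7992
Step 3: Compute Lagrangian.
L = 27.4774 + 12*17.7992 = 241.0678


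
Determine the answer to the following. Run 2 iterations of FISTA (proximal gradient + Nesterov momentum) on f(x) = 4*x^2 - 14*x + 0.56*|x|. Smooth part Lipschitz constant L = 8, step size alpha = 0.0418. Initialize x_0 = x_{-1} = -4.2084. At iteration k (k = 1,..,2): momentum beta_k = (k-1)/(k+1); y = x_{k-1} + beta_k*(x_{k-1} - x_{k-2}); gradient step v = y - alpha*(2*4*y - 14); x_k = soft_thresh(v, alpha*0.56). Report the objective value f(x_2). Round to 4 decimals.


FISTA on f(x) = 4*x^2 - 14*x + 0.56*|x|
L = 8, alpha = 0.0418
Iteration 1: beta = 0.0, y = -4.2084 + 0.0*(-4.2084 + 4.2084) = -4.2084
  grad(y) = -47.6672, v = y - alpha*grad = -2.2159
  prox(v) = soft_thresh(-2.2159, 0.0234) = -2.1925
Iteration 2: beta = 0.3333, y = -2.1925 + 0.3333*(-2.1925 + 4.2084) = -1.5205
  grad(y) = -26.1643, v = y - alpha*grad = -0.4269
  prox(v) = soft_thresh(-0.4269, 0.0234) = -0.4035
f(x_2) = 4*(-0.4035)^2 - 14*(-0.4035) + 0.56*|-0.4035| = 6.5255


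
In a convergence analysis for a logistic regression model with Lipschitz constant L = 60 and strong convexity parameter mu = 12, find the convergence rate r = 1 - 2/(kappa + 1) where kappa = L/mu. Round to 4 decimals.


Step 1: Compute the condition number.
kappa = L/mu = 60/12 = 5.0
Step 2: Compute the convergence rate.
r = 1 - 2/(kappa + 1) = 1 - 2*mu/(L + mu) = (L - mu)/(L + mu) = 48/72 = 0.6667


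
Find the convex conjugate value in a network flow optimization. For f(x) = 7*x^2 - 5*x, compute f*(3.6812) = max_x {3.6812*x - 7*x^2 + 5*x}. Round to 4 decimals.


f*(y) = sup_x {y*x - a*x^2 - b*x} = sup_x {(y-b)*x - a*x^2}
FOC: (y - b) - 2a*x = 0 => x* = (y - b)/(2a)
x* = (3.6812 + 5)/(2*7) = 0.6201
f*(3.6812) = (y-b)^2/(4a) = (3.6812 + 5)^2/(4*7)
= 75.3632/28 = 2.6915


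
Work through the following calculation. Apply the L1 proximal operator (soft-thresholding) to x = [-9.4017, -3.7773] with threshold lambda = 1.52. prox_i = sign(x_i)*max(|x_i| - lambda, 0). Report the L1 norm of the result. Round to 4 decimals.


Soft-thresholding with lambda = 1.52:
prox(-9.4017) = sign(-9.4017)*max(|-9.4017| - 1.52, 0) = -7.8817
prox(-3.7773) = sign(-3.7773)*max(|-3.7773| - 1.52, 0) = -2.2573
prox(x) = [-7.8817, -2.2573]
||prox(x)||_1 = 7.8817 + 2.2573 = 10.139


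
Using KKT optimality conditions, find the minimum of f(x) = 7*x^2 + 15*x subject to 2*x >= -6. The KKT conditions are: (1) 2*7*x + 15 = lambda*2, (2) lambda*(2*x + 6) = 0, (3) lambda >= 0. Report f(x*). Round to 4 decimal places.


Step 1: Try lambda = 0 (constraint inactive).
Stationarity: 2*7*x + 15 = 0
x* = -15/(2*7) = -15/14 = -1.0714 (rounded; the exact value -15/14 is used below)
Check constraint: 2*-1.0714 = -2.1428 >= -6 -- satisfied.
Step 2: Compute optimal value.
f(x*) = 7*(-15/14)^2 + 15*(-15/14) = -8.0357


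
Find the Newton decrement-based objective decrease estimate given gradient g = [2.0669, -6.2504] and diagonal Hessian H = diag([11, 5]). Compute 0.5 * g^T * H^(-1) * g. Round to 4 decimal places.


Step 1: H is diagonal, so H^(-1) * g = [0.1879, -1.2501].
Step 2: g^T H^(-1) g = sum_i g_i^2 / H_ii
  = (2.0669)^2/11 + (-6.2504)^2/5
  = 0.3884 + 7.8135 = 8.2019
Step 3: Objective decrease = 0.5 * g^T H^(-1) g = 4.1009


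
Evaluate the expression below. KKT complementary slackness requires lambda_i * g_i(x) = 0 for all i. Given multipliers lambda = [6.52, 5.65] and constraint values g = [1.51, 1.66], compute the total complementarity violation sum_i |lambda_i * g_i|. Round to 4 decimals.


KKT complementary slackness check:
lambda_1 * g_1 = 6.52 * 1.51 = 9.8452
lambda_2 * g_2 = 5.65 * 1.66 = 9.379
Total violation = 9.8452 + 9.379 = 19.2242


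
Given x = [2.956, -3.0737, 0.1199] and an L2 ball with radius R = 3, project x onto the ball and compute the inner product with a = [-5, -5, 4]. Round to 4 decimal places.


Step 1: Compute ||x|| (intermediates to 6 decimals).
||x|| = sqrt(2.956^2 + (-3.0737)^2 + 0.1199^2) = 4.266139
Step 2: Project.
Since ||x|| > R, scale = R/||x|| = 3/4.266139 = 0.703212, proj(x) = scale * x
proj(x) = [2.078695, -2.161463, 0.084315]
Step 3: Dot product.
a^T * proj(x) = -5*2.078695 - 5*(-2.161463) + 4*0.084315 = 0.7511


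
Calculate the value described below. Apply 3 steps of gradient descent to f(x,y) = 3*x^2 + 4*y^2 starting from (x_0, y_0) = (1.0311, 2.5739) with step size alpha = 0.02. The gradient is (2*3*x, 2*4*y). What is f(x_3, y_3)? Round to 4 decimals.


Gradient descent on f(x,y) = 3*x^2 + 4*y^2.
Starting point: (1.0311, 2.5739), alpha = 0.02
Step 1: grad_x = 2*3*1.0311 = 6.1866, grad_y = 2*4*2.5739 = 20.5912
  x_1 = 1.0311 - 0.02*6.1866 = 0.9074
  y_1 = 2.5739 - 0.02*20.5912 = 2.1621
Step 2: grad_x = 2*3*0.9074 = 5.4442, grad_y = 2*4*2.1621 = 17.2966
  x_2 = 0.9074 - 0.02*5.4442 = 0.7985
  y_2 = 2.1621 - 0.02*17.2966 = 1.8161
Step 3: grad_x = 2*3*0.7985 = 4.7909, grad_y = 2*4*1.8161 = 14.5292
  x_3 = 0.7985 - 0.02*4.7909 = 0.7027
  y_3 = 1.8161 - 0.02*14.5292 = 1.5256
f(0.7027, 1.5256) = 3*0.7027^2 + 4*1.5256^2 = 10.7906


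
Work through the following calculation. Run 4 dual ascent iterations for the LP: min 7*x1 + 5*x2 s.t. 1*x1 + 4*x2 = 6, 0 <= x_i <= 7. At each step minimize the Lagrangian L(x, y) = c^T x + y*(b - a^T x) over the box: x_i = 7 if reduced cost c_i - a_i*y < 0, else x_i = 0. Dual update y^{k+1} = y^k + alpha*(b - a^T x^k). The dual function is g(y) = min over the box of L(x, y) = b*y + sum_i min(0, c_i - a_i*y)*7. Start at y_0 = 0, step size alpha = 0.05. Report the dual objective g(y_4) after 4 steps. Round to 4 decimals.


Dual ascent for LP: min 7*x1 + 5*x2, 1*x1 + 4*x2 = 6, 0 <= x_i <= 7
Step 1: y^k = 0.0, reduced costs: (7.0, 5.0)
  x^k = (0.0, 0.0), subgradient = b - a^T x = 6.0
  y^{k+1} = 0.0 + 0.05*6.0 = 0.3
Step 2: y^k = 0.3, reduced costs: (6.7, 3.8)
  x^k = (0.0, 0.0), subgradient = b - a^T x = 6.0
  y^{k+1} = 0.3 + 0.05*6.0 = 0.6
Step 3: y^k = 0.6, reduced costs: (6.4, 2.6)
  x^k = (0.0, 0.0), subgradient = b - a^T x = 6.0
  y^{k+1} = 0.6 + 0.05*6.0 = 0.9
Step 4: y^k = 0.9, reduced costs: (6.1, 1.4)
  x^k = (0.0, 0.0), subgradient = b - a^T x = 6.0
  y^{k+1} = 0.9 + 0.05*6.0 = 1.2
Dual objective at y_4 = 1.2: reduced costs (5.8, 0.2), box minimizer x = (0.0, 0.0)
g(y_4) = b*y + (c1 - a1*y)*x1 + (c2 - a2*y)*x2 = 6*1.2 + 5.8*0.0 + 0.2*0.0 = 7.2 + 0.0 + 0.0 = 7.2


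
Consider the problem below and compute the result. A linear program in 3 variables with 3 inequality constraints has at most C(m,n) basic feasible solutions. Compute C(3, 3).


Each vertex corresponds to some choice of n active constraints out of m, so the number of vertices is at most C(m, n) = m! / (n!(m-n)!).
m = 3, n = 3
Numerator: 3 * 2 * 1
Denominator: 3! = 6
C(3, 3) = 1


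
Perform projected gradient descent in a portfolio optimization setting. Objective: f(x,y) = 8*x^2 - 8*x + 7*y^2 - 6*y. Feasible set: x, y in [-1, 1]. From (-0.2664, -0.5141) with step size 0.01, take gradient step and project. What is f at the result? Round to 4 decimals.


Step 1: Compute gradient at (-0.2664, -0.5141).
grad_x = 2*8*-0.2664 - 8 = -12.2624
grad_y = 2*7*-0.5141 - 6 = -13.1974
Step 2: Gradient step.
x_raw = -0.2664 - 0.01*-12.2624 = -0.1438
y_raw = -0.5141 - 0.01*-13.1974 = -0.3821
Step 3: Project onto [-1, 1].
x_proj = clip(-0.1438) = -0.1438
y_proj = clip(-0.3821) = -0.3821
Step 4: Evaluate f.
f(-0.1438, -0.3821) = 4.6305


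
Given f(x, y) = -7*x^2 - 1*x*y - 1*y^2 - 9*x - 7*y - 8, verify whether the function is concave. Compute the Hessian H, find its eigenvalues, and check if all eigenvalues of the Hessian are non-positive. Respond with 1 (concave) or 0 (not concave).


The Hessian of f(x,y) = -7*x^2 - 1*x*y - 1*y^2 - 9*x - 7*y - 8 is:
H = [[-14, -1], [-1, -2]]
Trace = -14 - 2 = -16
Determinant = -14*-2 - (-1)^2 = 27
Discriminant = (-16)^2 - 4*27 = 148.0
Eigenvalues: lambda_1 = -14.0828, lambda_2 = -1.9172
The function is concave.

1


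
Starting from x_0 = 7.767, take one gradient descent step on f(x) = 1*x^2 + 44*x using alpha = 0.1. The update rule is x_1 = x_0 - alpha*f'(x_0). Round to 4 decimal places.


We compute the gradient at x_0 and apply the update.
f'(x) = 2*x + 44
f'(7.767) = 2*7.767 + 44 = 59.534
x_1 = 7.767 - 0.1*59.534 = 1.8136


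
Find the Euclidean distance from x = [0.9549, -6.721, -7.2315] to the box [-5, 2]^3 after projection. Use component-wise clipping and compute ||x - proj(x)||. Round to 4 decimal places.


Project each component onto [-5, 2].
clip(0.9549) = 0.9549, clip(-6.721) = -5.0, clip(-7.2315) = -5.0
Projection = [0.9549, -5.0, -5.0]
Squared diffs: [0.0, 2.9618, 4.9796]
Distance = sqrt(7.9414) = 2.8181


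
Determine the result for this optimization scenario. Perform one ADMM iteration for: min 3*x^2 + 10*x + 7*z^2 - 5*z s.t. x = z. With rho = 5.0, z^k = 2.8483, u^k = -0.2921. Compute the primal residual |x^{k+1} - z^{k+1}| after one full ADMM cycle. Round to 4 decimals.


ADMM iteration with rho = 5.0, z^k = 2.8483, u^k = -0.2921
Step 1: x-update.
Minimize 3*x^2 + 10*x + (5.0/2)*(x - 2.8483 - 0.2921)^2
FOC: (2*3 + 5.0)*x = -10 + 5.0*(2.8483 + 0.2921)
x^{k+1} = 0.5184
Step 2: z-update.
Minimize 7*z^2 - 5*z + (5.0/2)*(0.5184 - z - 0.2921)^2
FOC: (2*7 + 5.0)*z = 5 + 5.0*(0.5184 - 0.2921)
z^{k+1} = 0.3227
Step 3: u-update.
u^{k+1} = -0.2921 + 0.5184 - 0.3227 = -0.0964
Step 4: Primal residual = |0.5184 - 0.3227| = 0.1957


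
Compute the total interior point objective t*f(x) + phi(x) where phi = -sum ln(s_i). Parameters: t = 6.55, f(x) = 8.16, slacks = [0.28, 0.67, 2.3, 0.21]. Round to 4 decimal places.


Step 1: Compute log-barrier.
ln values: [-1.273, -0.4005, 0.8329, -1.5606]
phi = -(-1.273 - 0.4005 + 0.8329 - 1.5606) = 2.4012
Step 2: Compute augmented objective.
t*f(x) = 6.55*8.16 = 53.448
Total = 53.448 + 2.4012 = 55.8492


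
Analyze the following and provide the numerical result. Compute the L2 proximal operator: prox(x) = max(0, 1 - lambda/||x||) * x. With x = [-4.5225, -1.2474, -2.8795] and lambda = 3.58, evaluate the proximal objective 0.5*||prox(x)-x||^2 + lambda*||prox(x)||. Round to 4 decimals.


Step 1: Compute ||x||.
||x|| = 5.5046
Step 2: Compute scaling factor.
scale = max(0, 1 - 3.58/5.5046) = 0.3496
Step 3: prox(x) = [-1.5812, -0.4361, -1.0068]
||prox(x)|| = 1.9246
Step 4: Proximal objective.
0.5*||prox-x||^2 = 6.4082
lambda*||prox|| = 6.8901
Total = 13.2982


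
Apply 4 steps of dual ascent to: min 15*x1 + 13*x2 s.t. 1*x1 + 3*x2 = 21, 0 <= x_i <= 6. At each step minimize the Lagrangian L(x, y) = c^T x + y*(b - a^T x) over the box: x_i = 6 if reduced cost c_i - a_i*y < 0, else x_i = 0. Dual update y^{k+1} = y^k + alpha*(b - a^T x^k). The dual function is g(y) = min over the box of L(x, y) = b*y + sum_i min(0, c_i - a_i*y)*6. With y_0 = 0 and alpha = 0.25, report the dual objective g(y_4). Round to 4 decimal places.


Dual ascent for LP: min 15*x1 + 13*x2, 1*x1 + 3*x2 = 21, 0 <= x_i <= 6
Step 1: y^k = 0.0, reduced costs: (15.0, 13.0)
  x^k = (0.0, 0.0), subgradient = b - a^T x = 21.0
  y^{k+1} = 0.0 + 0.25*21.0 = 5.25
Step 2: y^k = 5.25, reduced costs: (9.75, -2.75)
  x^k = (0.0, 6.0), subgradient = b - a^T x = 3.0
  y^{k+1} = 5.25 + 0.25*3.0 = 6.0
Step 3: y^k = 6.0, reduced costs: (9.0, -5.0)
  x^k = (0.0, 6.0), subgradient = b - a^T x = 3.0
  y^{k+1} = 6.0 + 0.25*3.0 = 6.75
Step 4: y^k = 6.75, reduced costs: (8.25, -7.25)
  x^k = (0.0, 6.0), subgradient = b - a^T x = 3.0
  y^{k+1} = 6.75 + 0.25*3.0 = 7.5
Dual objective at y_4 = 7.5: reduced costs (7.5, -9.5), box minimizer x = (0.0, 6.0)
g(y_4) = b*y + (c1 - a1*y)*x1 + (c2 - a2*y)*x2 = 21*7.5 + 7.5*0.0 + (-9.5)*6.0 = 157.5 + 0.0 - 57.0 = 100.5


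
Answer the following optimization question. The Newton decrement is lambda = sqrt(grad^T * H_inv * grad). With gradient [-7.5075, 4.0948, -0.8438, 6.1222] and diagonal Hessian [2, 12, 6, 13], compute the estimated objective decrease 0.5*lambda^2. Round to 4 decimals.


Step 1: H is diagonal, so H^(-1) * g = [-3.7538, 0.3412, -0.1406, 0.4709].
Step 2: g^T H^(-1) g = sum_i g_i^2 / H_ii
  = (-7.5075)^2/2 + (4.0948)^2/12 + (-0.8438)^2/6 + (6.1222)^2/13
  = 28.1813 + 1.3973 + 0.1187 + 2.8832 = 32.5804
Step 3: Objective decrease = 0.5 * g^T H^(-1) g = 16.2902


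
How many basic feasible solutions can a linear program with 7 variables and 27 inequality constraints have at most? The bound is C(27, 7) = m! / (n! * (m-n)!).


Each vertex corresponds to some choice of n active constraints out of m, so the number of vertices is at most C(m, n) = m! / (n!(m-n)!).
m = 27, n = 7
Numerator: 27 * 26 * 25 * 24 * 23 * 22 * 21
Denominator: 7! = 5040
C(27, 7) = 888030


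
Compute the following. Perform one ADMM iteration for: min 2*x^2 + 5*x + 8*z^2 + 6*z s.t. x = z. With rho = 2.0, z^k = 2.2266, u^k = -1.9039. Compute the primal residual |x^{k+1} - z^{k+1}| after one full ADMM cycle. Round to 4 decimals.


ADMM iteration with rho = 2.0, z^k = 2.2266, u^k = -1.9039
Step 1: x-update.
Minimize 2*x^2 + 5*x + (2.0/2)*(x - 2.2266 - 1.9039)^2
FOC: (2*2 + 2.0)*x = -5 + 2.0*(2.2266 + 1.9039)
x^{k+1} = 0.5435
Step 2: z-update.
Minimize 8*z^2 + 6*z + (2.0/2)*(0.5435 - z - 1.9039)^2
FOC: (2*8 + 2.0)*z = -6 + 2.0*(0.5435 - 1.9039)
z^{k+1} = -0.4845
Step 3: u-update.
u^{k+1} = -1.9039 + 0.5435 + 0.4845 = -0.8759
Step 4: Primal residual = |0.5435 + 0.4845| = 1.028


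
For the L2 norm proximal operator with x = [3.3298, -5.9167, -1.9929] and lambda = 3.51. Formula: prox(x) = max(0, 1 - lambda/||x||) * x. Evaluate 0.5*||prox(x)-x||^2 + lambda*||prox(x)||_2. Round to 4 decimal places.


Step 1: Compute ||x||.
||x|| = 7.0758
Step 2: Compute scaling factor.
scale = max(0, 1 - 3.51/7.0758) = 0.5039
Step 3: prox(x) = [1.678, -2.9817, -1.0043]
||prox(x)|| = 3.5658
Step 4: Proximal objective.
0.5*||prox-x||^2 = 6.1601
lambda*||prox|| = 12.516
Total = 18.6759


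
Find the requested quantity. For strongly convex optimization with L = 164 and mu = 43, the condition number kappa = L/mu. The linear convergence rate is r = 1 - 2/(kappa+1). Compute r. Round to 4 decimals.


Step 1: Compute the condition number.
kappa = L/mu = 164/43 = 3.814
Step 2: Compute the convergence rate.
r = 1 - 2/(kappa + 1) = 1 - 2*mu/(L + mu) = (L - mu)/(L + mu) = 121/207 = 0.5845


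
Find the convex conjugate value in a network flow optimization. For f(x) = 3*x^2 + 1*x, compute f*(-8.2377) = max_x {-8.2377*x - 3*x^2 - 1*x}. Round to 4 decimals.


f*(y) = sup_x {y*x - a*x^2 - b*x} = sup_x {(y-b)*x - a*x^2}
FOC: (y - b) - 2a*x = 0 => x* = (y - b)/(2a)
x* = (-8.2377 - 1)/(2*3) = -1.5396
f*(-8.2377) = (y-b)^2/(4a) = (-8.2377 - 1)^2/(4*3)
= 85.3351/12 = 7.1113


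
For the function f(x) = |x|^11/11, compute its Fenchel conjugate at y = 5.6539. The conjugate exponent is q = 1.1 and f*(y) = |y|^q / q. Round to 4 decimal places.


The conjugate exponent q satisfies 1/p + 1/q = 1.
p = 11, so q = 11/(11 - 1) = 1.1
|y|^q = 5.6539^1.1 = 6.7233
f*(5.6539) = 6.7233 / 1.1 = 6.1121


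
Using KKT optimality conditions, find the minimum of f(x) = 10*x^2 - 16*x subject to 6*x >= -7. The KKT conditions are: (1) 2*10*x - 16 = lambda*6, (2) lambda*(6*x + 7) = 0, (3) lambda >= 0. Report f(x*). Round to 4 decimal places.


Step 1: Try lambda = 0 (constraint inactive).
Stationarity: 2*10*x - 16 = 0
x* = 16/(2*10) = 0.8
Check constraint: 6*0.8 = 4.8 >= -7 -- satisfied.
Step 2: Compute optimal value.
f(x*) = 10*0.8^2 - 16*0.8 = -6.4


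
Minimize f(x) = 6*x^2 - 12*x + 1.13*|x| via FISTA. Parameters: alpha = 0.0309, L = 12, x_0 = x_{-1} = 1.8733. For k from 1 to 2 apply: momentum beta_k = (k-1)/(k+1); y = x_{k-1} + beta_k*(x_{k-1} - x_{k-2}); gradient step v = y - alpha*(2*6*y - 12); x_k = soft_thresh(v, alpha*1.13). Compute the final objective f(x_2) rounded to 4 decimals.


FISTA on f(x) = 6*x^2 - 12*x + 1.13*|x|
L = 12, alpha = 0.0309
Iteration 1: beta = 0.0, y = 1.8733 + 0.0*(1.8733 - 1.8733) = 1.8733
  grad(y) = 10.4796, v = y - alpha*grad = 1.5495
  prox(v) = soft_thresh(1.5495, 0.0349) = 1.5146
Iteration 2: beta = 0.3333, y = 1.5146 + 0.3333*(1.5146 - 1.8733) = 1.395
  grad(y) = 4.7398, v = y - alpha*grad = 1.2485
  prox(v) = soft_thresh(1.2485, 0.0349) = 1.2136
f(x_2) = 6*1.2136^2 - 12*1.2136 + 1.13*|1.2136| = -4.3549


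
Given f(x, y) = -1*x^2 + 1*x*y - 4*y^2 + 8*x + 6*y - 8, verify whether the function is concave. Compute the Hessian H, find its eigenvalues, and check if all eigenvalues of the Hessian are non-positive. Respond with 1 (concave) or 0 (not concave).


The Hessian of f(x,y) = -1*x^2 + 1*x*y - 4*y^2 + 8*x + 6*y - 8 is:
H = [[-2, 1], [1, -8]]
Trace = -2 - 8 = -10
Determinant = -2*-8 - (1)^2 = 15
Discriminant = (-10)^2 - 4*15 = 40.0
Eigenvalues: lambda_1 = -8.1623, lambda_2 = -1.8377
The function is concave.

1


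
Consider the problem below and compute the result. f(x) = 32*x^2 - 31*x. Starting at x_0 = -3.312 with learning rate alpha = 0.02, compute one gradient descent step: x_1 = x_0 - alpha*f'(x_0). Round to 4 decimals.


We compute the gradient at x_0 and apply the update.
f'(x) = 64*x - 31
f'(-3.312) = 64*-3.312 - 31 = -242.968
x_1 = -3.312 - 0.02*-242.968 = 1.5474


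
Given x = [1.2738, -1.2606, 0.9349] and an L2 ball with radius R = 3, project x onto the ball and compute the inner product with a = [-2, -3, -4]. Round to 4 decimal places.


Step 1: Compute ||x|| (intermediates to 6 decimals).
||x|| = sqrt(1.2738^2 + (-1.2606)^2 + 0.9349^2) = 2.021316
Step 2: Project.
Since ||x|| <= R, proj = x (no scaling needed).
proj(x) = [1.2738, -1.2606, 0.9349]
Step 3: Dot product.
a^T * proj(x) = -2*1.2738 - 3*(-1.2606) - 4*0.9349 = -2.5054


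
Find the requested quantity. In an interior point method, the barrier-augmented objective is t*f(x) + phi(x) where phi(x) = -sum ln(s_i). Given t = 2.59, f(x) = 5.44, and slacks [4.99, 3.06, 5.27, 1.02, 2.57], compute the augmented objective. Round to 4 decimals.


Step 1: Compute log-barrier.
ln values: [1.6074, 1.1184, 1.662, 0.0198, 0.9439]
phi = -(1.6074 + 1.1184 + 1.662 + 0.0198 + 0.9439) = -5.3516
Step 2: Compute augmented objective.
t*f(x) = 2.59*5.44 = 14.0896
Total = 14.0896 - 5.3516 = 8.738


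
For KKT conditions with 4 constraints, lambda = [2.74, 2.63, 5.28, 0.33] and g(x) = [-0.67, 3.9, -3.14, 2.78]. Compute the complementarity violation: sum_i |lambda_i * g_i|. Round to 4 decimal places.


KKT complementary slackness check:
lambda_1 * g_1 = 2.74 * -0.67 = -1.8358
lambda_2 * g_2 = 2.63 * 3.9 = 10.257
lambda_3 * g_3 = 5.28 * -3.14 = -16.5792
lambda_4 * g_4 = 0.33 * 2.78 = 0.9174
Total violation = 1.8358 + 10.257 + 16.5792 + 0.9174 = 29.5894


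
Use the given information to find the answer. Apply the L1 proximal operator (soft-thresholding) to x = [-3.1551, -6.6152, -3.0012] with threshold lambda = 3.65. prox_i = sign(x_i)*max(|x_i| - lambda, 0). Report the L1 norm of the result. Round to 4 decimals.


Soft-thresholding with lambda = 3.65:
prox(-3.1551) = sign(-3.1551)*max(|-3.1551| - 3.65, 0) = 0.0
prox(-6.6152) = sign(-6.6152)*max(|-6.6152| - 3.65, 0) = -2.9652
prox(-3.0012) = sign(-3.0012)*max(|-3.0012| - 3.65, 0) = 0.0
prox(x) = [0.0, -2.9652, 0.0]
||prox(x)||_1 = 0.0 + 2.9652 + 0.0 = 2.9652


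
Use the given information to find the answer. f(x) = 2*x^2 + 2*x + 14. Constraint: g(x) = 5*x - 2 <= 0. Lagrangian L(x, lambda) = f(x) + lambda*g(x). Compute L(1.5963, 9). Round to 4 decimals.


Step 1: Evaluate f(x).
f(1.5963) = 2*1.5963^2 + 2*1.5963 + 14 = 22.2889
Step 2: Evaluate g(x).
g(1.5963) = 5*1.5963 - 2 = 5.9815
Step 3: Compute Lagrangian.
L = 22.2889 + 9*5.9815 = 76.1224
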